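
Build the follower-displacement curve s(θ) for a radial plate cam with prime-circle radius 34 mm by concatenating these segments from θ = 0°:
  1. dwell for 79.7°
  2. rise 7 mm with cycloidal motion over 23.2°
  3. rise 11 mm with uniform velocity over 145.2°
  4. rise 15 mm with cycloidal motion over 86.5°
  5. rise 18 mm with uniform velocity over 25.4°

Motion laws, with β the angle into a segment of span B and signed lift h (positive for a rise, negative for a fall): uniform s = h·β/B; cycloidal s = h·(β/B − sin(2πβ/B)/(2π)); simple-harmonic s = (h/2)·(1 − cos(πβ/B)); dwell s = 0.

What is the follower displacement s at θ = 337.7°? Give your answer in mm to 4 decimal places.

seg 1 [0°–79.7°] dwell: s stays 0.0000
seg 2 [79.7°–102.9°] cycloidal, h=7: full span → s += 7 → s = 7.0000
seg 3 [102.9°–248.1°] uniform, h=11: full span → s += 11 → s = 18.0000
seg 4 [248.1°–334.6°] cycloidal, h=15: full span → s += 15 → s = 33.0000
seg 5 [334.6°–360°] uniform, h=18: θ=337.7° here. β=3.1, B=25.4. 18·3.1/25.4 = 2.1969 → s = 35.1969

35.1969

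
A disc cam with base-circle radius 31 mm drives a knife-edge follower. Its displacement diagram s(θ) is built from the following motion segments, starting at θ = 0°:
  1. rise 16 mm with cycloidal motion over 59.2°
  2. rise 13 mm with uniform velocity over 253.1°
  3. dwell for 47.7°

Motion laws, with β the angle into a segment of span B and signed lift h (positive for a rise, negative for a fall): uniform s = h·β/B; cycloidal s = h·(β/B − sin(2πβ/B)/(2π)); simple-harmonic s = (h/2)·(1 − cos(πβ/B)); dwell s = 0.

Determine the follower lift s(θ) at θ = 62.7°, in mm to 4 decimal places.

seg 1 [0°–59.2°] cycloidal, h=16: full span → s += 16 → s = 16.0000
seg 2 [59.2°–312.3°] uniform, h=13: θ=62.7° here. β=3.5, B=253.1. 13·3.5/253.1 = 0.1798 → s = 16.1798

16.1798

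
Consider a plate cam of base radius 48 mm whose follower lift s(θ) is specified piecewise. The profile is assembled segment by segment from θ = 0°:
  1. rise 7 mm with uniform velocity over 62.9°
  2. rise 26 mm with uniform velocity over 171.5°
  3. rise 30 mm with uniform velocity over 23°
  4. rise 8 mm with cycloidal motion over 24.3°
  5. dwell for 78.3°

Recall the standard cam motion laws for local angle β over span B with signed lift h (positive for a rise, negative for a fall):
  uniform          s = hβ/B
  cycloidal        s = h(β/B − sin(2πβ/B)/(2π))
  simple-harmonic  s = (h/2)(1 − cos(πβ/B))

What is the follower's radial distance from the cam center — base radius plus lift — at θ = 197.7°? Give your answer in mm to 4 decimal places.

seg 1 [0°–62.9°] uniform, h=7: full span → s += 7 → s = 7.0000
seg 2 [62.9°–234.4°] uniform, h=26: θ=197.7° here. β=134.8, B=171.5. 26·134.8/171.5 = 20.4362 → s = 27.4362
radial distance = base radius + s = 48 + 27.4362 = 75.4362

75.4362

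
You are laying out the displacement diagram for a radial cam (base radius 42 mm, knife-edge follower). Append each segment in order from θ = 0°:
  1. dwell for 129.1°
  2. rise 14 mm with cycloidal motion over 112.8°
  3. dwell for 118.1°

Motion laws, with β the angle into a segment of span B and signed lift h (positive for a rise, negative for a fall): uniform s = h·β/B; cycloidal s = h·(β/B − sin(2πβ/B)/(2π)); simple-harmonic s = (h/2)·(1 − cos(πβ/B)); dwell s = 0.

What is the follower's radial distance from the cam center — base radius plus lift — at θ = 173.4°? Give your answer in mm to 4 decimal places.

seg 1 [0°–129.1°] dwell: s stays 0.0000
seg 2 [129.1°–241.9°] cycloidal, h=14: θ=173.4° here. β=44.3, B=112.8. 14·(0.3927 − sin(2π·0.3927)/(2π)) = 4.1076 → s = 4.1076
radial distance = base radius + s = 42 + 4.1076 = 46.1076

46.1076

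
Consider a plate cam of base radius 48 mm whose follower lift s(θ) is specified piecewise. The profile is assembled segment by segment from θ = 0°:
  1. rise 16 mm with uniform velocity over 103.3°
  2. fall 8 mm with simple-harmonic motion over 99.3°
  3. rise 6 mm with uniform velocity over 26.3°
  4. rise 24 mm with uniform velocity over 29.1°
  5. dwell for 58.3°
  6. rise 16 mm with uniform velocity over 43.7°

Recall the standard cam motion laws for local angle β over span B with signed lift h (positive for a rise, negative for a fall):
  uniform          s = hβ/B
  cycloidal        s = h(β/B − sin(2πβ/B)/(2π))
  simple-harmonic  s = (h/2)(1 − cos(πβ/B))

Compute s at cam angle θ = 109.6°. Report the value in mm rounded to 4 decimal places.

seg 1 [0°–103.3°] uniform, h=16: full span → s += 16 → s = 16.0000
seg 2 [103.3°–202.6°] simple-harmonic, h=-8: θ=109.6° here. β=6.3, B=99.3. -8/2·(1 − cos(π·0.0634)) = -0.0792 → s = 15.9208

15.9208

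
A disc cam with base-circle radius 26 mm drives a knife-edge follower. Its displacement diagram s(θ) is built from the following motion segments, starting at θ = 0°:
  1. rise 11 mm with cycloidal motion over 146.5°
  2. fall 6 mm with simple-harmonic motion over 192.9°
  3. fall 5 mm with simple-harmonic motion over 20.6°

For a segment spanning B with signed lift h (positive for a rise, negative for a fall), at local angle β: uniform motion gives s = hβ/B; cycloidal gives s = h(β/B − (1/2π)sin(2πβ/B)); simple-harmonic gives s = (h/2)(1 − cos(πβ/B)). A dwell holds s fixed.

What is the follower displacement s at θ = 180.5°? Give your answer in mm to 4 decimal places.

seg 1 [0°–146.5°] cycloidal, h=11: full span → s += 11 → s = 11.0000
seg 2 [146.5°–339.4°] simple-harmonic, h=-6: θ=180.5° here. β=34, B=192.9. -6/2·(1 − cos(π·0.1763)) = -0.4483 → s = 10.5517

10.5517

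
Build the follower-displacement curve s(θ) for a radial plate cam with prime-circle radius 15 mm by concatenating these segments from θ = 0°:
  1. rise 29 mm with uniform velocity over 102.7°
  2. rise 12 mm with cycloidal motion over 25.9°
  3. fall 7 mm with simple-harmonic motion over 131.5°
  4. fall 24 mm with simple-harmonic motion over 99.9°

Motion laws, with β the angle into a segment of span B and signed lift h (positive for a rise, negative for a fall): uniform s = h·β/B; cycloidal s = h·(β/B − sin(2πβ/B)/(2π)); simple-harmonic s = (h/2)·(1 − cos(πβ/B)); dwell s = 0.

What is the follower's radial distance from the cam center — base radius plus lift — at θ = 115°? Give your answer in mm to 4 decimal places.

seg 1 [0°–102.7°] uniform, h=29: full span → s += 29 → s = 29.0000
seg 2 [102.7°–128.6°] cycloidal, h=12: θ=115° here. β=12.3, B=25.9. 12·(0.4749 − sin(2π·0.4749)/(2π)) = 5.3989 → s = 34.3989
radial distance = base radius + s = 15 + 34.3989 = 49.3989

49.3989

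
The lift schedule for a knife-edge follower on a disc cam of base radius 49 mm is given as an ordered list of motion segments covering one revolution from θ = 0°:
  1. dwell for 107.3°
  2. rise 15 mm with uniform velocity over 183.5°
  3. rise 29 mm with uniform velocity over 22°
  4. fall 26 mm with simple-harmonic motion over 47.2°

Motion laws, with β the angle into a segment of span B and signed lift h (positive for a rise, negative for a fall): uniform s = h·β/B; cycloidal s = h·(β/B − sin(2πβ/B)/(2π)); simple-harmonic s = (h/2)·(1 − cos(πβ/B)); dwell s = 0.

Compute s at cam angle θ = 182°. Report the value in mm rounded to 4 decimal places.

seg 1 [0°–107.3°] dwell: s stays 0.0000
seg 2 [107.3°–290.8°] uniform, h=15: θ=182° here. β=74.7, B=183.5. 15·74.7/183.5 = 6.1063 → s = 6.1063

6.1063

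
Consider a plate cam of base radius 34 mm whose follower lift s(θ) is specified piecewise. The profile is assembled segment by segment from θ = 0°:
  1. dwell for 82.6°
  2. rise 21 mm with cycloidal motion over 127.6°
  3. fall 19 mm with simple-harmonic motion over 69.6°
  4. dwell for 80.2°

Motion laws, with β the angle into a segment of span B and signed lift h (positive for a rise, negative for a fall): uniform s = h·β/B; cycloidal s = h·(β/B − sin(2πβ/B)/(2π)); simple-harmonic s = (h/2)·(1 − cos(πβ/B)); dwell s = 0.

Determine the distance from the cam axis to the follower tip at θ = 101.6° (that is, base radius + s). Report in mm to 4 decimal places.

seg 1 [0°–82.6°] dwell: s stays 0.0000
seg 2 [82.6°–210.2°] cycloidal, h=21: θ=101.6° here. β=19, B=127.6. 21·(0.1489 − sin(2π·0.1489)/(2π)) = 0.4366 → s = 0.4366
radial distance = base radius + s = 34 + 0.4366 = 34.4366

34.4366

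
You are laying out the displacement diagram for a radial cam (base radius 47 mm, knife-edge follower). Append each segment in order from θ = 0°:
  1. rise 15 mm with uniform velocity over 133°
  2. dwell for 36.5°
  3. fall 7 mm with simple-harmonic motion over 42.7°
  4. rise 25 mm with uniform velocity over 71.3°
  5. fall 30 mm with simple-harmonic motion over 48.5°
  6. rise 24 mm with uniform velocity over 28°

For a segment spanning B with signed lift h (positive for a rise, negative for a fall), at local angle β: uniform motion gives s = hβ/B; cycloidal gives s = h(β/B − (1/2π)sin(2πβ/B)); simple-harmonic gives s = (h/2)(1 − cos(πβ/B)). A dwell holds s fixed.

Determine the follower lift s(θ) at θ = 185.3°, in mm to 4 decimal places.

seg 1 [0°–133°] uniform, h=15: full span → s += 15 → s = 15.0000
seg 2 [133°–169.5°] dwell: s stays 15.0000
seg 3 [169.5°–212.2°] simple-harmonic, h=-7: θ=185.3° here. β=15.8, B=42.7. -7/2·(1 − cos(π·0.3700)) = -2.1102 → s = 12.8898

12.8898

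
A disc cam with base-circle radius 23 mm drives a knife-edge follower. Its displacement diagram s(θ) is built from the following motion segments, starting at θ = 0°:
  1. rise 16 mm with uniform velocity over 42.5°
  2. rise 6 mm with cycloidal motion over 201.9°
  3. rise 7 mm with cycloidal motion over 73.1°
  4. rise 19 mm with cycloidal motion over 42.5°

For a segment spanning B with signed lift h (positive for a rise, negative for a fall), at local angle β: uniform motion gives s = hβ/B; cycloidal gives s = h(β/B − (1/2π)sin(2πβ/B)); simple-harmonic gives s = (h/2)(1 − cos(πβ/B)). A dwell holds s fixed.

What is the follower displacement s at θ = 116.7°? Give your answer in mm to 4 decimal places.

seg 1 [0°–42.5°] uniform, h=16: full span → s += 16 → s = 16.0000
seg 2 [42.5°–244.4°] cycloidal, h=6: θ=116.7° here. β=74.2, B=201.9. 6·(0.3675 − sin(2π·0.3675)/(2π)) = 1.4988 → s = 17.4988

17.4988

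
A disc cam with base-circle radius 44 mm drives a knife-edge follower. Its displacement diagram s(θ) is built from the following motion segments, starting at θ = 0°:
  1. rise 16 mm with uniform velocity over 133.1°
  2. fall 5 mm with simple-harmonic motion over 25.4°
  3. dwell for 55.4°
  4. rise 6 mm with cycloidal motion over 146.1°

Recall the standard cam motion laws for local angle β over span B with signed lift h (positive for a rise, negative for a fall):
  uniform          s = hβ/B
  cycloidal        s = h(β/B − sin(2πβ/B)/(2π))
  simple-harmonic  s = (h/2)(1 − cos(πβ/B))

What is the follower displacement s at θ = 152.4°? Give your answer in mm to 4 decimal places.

seg 1 [0°–133.1°] uniform, h=16: full span → s += 16 → s = 16.0000
seg 2 [133.1°–158.5°] simple-harmonic, h=-5: θ=152.4° here. β=19.3, B=25.4. -5/2·(1 − cos(π·0.7598)) = -4.3216 → s = 11.6784

11.6784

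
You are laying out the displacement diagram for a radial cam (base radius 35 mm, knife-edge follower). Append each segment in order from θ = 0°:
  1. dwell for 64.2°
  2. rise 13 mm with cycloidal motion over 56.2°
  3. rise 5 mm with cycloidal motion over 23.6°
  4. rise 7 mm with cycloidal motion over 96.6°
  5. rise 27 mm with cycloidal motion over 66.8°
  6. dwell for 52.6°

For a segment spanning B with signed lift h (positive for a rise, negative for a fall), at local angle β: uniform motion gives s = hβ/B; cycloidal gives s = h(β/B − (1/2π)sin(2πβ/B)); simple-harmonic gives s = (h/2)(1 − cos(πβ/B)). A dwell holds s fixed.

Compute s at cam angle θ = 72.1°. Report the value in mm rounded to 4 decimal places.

seg 1 [0°–64.2°] dwell: s stays 0.0000
seg 2 [64.2°–120.4°] cycloidal, h=13: θ=72.1° here. β=7.9, B=56.2. 13·(0.1406 − sin(2π·0.1406)/(2π)) = 0.2285 → s = 0.2285

0.2285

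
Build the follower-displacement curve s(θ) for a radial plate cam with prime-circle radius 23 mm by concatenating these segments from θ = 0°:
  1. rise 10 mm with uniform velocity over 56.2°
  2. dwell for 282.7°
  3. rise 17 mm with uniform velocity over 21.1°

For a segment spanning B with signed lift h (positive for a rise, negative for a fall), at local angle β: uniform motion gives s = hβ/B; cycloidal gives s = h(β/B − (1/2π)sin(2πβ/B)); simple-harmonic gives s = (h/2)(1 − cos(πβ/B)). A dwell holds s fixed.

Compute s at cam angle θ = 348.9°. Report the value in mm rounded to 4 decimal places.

seg 1 [0°–56.2°] uniform, h=10: full span → s += 10 → s = 10.0000
seg 2 [56.2°–338.9°] dwell: s stays 10.0000
seg 3 [338.9°–360°] uniform, h=17: θ=348.9° here. β=10, B=21.1. 17·10/21.1 = 8.0569 → s = 18.0569

18.0569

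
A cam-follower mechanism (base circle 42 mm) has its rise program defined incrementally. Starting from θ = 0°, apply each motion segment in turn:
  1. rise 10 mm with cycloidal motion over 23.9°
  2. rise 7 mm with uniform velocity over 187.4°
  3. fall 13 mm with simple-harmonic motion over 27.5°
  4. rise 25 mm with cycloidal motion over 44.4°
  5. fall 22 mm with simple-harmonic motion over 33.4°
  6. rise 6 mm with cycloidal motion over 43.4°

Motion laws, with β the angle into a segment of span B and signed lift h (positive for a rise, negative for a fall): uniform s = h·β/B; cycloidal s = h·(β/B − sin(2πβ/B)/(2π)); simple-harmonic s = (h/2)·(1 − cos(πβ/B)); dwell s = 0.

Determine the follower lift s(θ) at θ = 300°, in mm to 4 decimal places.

seg 1 [0°–23.9°] cycloidal, h=10: full span → s += 10 → s = 10.0000
seg 2 [23.9°–211.3°] uniform, h=7: full span → s += 7 → s = 17.0000
seg 3 [211.3°–238.8°] simple-harmonic, h=-13: full span → s += -13 → s = 4.0000
seg 4 [238.8°–283.2°] cycloidal, h=25: full span → s += 25 → s = 29.0000
seg 5 [283.2°–316.6°] simple-harmonic, h=-22: θ=300° here. β=16.8, B=33.4. -22/2·(1 − cos(π·0.5030)) = -11.1035 → s = 17.8965

17.8965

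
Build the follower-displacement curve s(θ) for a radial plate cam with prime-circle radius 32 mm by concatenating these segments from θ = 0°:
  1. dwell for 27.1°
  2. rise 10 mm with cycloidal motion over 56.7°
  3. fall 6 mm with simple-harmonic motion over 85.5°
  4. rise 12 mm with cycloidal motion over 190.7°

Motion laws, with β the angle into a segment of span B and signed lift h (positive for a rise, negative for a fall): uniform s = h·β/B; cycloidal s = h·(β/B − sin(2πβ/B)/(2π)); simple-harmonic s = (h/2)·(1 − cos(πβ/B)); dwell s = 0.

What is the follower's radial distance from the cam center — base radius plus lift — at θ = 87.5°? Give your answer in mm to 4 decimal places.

seg 1 [0°–27.1°] dwell: s stays 0.0000
seg 2 [27.1°–83.8°] cycloidal, h=10: full span → s += 10 → s = 10.0000
seg 3 [83.8°–169.3°] simple-harmonic, h=-6: θ=87.5° here. β=3.7, B=85.5. -6/2·(1 − cos(π·0.0433)) = -0.0277 → s = 9.9723
radial distance = base radius + s = 32 + 9.9723 = 41.9723

41.9723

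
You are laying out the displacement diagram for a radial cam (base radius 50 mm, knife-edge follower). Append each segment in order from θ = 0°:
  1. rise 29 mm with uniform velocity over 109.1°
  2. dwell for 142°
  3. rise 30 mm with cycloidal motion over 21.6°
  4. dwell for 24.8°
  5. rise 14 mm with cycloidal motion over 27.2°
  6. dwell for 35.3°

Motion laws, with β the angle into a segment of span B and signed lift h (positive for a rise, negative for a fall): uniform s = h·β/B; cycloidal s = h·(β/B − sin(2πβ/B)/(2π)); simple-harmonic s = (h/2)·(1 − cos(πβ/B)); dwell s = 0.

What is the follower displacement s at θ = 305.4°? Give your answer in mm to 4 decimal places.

seg 1 [0°–109.1°] uniform, h=29: full span → s += 29 → s = 29.0000
seg 2 [109.1°–251.1°] dwell: s stays 29.0000
seg 3 [251.1°–272.7°] cycloidal, h=30: full span → s += 30 → s = 59.0000
seg 4 [272.7°–297.5°] dwell: s stays 59.0000
seg 5 [297.5°–324.7°] cycloidal, h=14: θ=305.4° here. β=7.9, B=27.2. 14·(0.2904 − sin(2π·0.2904)/(2π)) = 1.9096 → s = 60.9096

60.9096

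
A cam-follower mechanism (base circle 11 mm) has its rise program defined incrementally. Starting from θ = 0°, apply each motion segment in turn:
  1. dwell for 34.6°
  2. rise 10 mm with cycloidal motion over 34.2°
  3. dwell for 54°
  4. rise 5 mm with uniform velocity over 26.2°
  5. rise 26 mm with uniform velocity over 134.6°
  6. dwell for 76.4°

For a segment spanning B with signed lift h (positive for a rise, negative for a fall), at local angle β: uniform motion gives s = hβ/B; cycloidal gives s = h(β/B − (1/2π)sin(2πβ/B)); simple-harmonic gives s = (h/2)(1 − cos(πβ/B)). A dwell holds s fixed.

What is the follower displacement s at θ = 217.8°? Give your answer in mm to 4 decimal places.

seg 1 [0°–34.6°] dwell: s stays 0.0000
seg 2 [34.6°–68.8°] cycloidal, h=10: full span → s += 10 → s = 10.0000
seg 3 [68.8°–122.8°] dwell: s stays 10.0000
seg 4 [122.8°–149°] uniform, h=5: full span → s += 5 → s = 15.0000
seg 5 [149°–283.6°] uniform, h=26: θ=217.8° here. β=68.8, B=134.6. 26·68.8/134.6 = 13.2897 → s = 28.2897

28.2897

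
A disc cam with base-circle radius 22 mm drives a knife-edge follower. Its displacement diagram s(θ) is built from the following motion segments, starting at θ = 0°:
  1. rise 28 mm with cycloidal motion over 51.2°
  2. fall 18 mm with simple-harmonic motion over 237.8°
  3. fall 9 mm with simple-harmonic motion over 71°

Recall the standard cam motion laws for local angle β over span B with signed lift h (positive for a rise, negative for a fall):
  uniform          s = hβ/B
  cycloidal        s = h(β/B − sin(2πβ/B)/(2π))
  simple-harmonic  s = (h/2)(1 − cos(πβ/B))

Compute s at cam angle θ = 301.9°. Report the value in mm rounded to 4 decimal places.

seg 1 [0°–51.2°] cycloidal, h=28: full span → s += 28 → s = 28.0000
seg 2 [51.2°–289°] simple-harmonic, h=-18: full span → s += -18 → s = 10.0000
seg 3 [289°–360°] simple-harmonic, h=-9: θ=301.9° here. β=12.9, B=71. -9/2·(1 − cos(π·0.1817)) = -0.7134 → s = 9.2866

9.2866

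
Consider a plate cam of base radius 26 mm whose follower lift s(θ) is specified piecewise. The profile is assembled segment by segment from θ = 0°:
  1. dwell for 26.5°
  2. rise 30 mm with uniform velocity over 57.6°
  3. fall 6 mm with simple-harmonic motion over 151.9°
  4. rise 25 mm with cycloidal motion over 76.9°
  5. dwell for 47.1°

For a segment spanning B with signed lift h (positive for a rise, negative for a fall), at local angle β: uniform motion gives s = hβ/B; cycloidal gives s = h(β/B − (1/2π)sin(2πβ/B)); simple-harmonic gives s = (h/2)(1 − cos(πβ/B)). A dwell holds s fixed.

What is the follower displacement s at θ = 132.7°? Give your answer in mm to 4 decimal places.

seg 1 [0°–26.5°] dwell: s stays 0.0000
seg 2 [26.5°–84.1°] uniform, h=30: full span → s += 30 → s = 30.0000
seg 3 [84.1°–236°] simple-harmonic, h=-6: θ=132.7° here. β=48.6, B=151.9. -6/2·(1 − cos(π·0.3199)) = -1.3921 → s = 28.6079

28.6079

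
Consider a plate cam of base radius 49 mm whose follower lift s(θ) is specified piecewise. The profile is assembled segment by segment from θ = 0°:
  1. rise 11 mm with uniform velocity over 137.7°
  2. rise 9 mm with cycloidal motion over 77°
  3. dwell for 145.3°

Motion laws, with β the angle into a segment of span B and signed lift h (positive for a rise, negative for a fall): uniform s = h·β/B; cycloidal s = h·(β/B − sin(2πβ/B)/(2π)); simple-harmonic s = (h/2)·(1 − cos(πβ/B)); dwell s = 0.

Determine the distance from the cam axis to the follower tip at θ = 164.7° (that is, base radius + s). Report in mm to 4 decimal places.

seg 1 [0°–137.7°] uniform, h=11: full span → s += 11 → s = 11.0000
seg 2 [137.7°–214.7°] cycloidal, h=9: θ=164.7° here. β=27, B=77. 9·(0.3506 − sin(2π·0.3506)/(2π)) = 2.0005 → s = 13.0005
radial distance = base radius + s = 49 + 13.0005 = 62.0005

62.0005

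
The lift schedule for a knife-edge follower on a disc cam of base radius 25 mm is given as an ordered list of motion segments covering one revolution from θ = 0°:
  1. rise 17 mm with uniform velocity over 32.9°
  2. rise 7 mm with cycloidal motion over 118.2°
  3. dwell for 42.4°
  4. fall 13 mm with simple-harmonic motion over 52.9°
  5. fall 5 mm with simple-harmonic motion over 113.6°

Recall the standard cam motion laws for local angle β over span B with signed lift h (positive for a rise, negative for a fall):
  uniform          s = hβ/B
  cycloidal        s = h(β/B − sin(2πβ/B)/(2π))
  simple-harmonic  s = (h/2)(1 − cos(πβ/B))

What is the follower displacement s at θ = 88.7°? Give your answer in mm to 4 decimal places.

seg 1 [0°–32.9°] uniform, h=17: full span → s += 17 → s = 17.0000
seg 2 [32.9°–151.1°] cycloidal, h=7: θ=88.7° here. β=55.8, B=118.2. 7·(0.4721 − sin(2π·0.4721)/(2π)) = 3.1101 → s = 20.1101

20.1101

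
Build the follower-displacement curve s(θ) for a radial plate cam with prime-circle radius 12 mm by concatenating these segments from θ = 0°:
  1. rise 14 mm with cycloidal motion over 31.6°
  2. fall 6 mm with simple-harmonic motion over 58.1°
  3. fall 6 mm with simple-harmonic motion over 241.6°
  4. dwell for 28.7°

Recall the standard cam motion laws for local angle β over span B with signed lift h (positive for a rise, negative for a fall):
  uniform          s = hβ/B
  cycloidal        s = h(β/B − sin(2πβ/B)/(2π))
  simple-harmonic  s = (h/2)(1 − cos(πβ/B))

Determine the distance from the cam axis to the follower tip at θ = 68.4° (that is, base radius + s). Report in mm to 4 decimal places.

seg 1 [0°–31.6°] cycloidal, h=14: full span → s += 14 → s = 14.0000
seg 2 [31.6°–89.7°] simple-harmonic, h=-6: θ=68.4° here. β=36.8, B=58.1. -6/2·(1 − cos(π·0.6334)) = -4.2207 → s = 9.7793
radial distance = base radius + s = 12 + 9.7793 = 21.7793

21.7793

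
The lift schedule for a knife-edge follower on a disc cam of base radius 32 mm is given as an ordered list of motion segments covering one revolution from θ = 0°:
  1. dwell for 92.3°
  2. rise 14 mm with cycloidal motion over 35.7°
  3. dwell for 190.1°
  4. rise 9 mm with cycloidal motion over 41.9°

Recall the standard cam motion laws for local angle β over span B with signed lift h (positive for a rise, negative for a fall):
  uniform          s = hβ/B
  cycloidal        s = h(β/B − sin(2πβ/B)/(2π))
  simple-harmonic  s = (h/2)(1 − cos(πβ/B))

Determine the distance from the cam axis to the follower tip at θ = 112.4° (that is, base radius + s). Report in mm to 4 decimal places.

seg 1 [0°–92.3°] dwell: s stays 0.0000
seg 2 [92.3°–128°] cycloidal, h=14: θ=112.4° here. β=20.1, B=35.7. 14·(0.5630 − sin(2π·0.5630)/(2π)) = 8.7418 → s = 8.7418
radial distance = base radius + s = 32 + 8.7418 = 40.7418

40.7418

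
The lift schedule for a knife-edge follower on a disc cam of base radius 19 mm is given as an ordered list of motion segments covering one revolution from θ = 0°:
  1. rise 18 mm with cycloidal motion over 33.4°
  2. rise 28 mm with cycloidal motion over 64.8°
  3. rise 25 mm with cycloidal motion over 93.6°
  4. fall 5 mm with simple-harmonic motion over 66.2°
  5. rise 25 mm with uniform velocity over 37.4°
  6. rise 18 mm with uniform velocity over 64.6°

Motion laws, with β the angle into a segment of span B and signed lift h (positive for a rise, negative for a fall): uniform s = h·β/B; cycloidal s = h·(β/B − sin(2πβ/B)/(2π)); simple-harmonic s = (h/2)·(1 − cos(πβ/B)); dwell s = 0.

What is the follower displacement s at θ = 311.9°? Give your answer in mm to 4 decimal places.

seg 1 [0°–33.4°] cycloidal, h=18: full span → s += 18 → s = 18.0000
seg 2 [33.4°–98.2°] cycloidal, h=28: full span → s += 28 → s = 46.0000
seg 3 [98.2°–191.8°] cycloidal, h=25: full span → s += 25 → s = 71.0000
seg 4 [191.8°–258°] simple-harmonic, h=-5: full span → s += -5 → s = 66.0000
seg 5 [258°–295.4°] uniform, h=25: full span → s += 25 → s = 91.0000
seg 6 [295.4°–360°] uniform, h=18: θ=311.9° here. β=16.5, B=64.6. 18·16.5/64.6 = 4.5975 → s = 95.5975

95.5975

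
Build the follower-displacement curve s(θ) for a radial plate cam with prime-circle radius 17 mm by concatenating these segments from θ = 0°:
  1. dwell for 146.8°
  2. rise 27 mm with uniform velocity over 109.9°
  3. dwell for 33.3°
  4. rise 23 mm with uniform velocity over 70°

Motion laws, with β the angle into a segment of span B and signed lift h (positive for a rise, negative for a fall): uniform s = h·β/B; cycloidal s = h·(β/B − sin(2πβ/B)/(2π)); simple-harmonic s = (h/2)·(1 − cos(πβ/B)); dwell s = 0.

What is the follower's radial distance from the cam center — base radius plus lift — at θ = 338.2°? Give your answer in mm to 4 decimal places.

seg 1 [0°–146.8°] dwell: s stays 0.0000
seg 2 [146.8°–256.7°] uniform, h=27: full span → s += 27 → s = 27.0000
seg 3 [256.7°–290°] dwell: s stays 27.0000
seg 4 [290°–360°] uniform, h=23: θ=338.2° here. β=48.2, B=70. 23·48.2/70 = 15.8371 → s = 42.8371
radial distance = base radius + s = 17 + 42.8371 = 59.8371

59.8371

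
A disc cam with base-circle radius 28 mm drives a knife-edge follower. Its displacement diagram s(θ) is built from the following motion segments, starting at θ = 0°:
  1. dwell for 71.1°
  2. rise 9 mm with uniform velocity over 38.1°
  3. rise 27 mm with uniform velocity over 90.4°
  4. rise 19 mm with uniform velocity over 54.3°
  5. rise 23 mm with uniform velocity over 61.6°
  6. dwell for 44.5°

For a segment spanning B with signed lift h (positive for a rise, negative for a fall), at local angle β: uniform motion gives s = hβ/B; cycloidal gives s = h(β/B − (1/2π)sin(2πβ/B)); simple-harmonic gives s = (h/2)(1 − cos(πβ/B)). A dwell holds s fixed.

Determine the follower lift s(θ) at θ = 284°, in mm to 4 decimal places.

seg 1 [0°–71.1°] dwell: s stays 0.0000
seg 2 [71.1°–109.2°] uniform, h=9: full span → s += 9 → s = 9.0000
seg 3 [109.2°–199.6°] uniform, h=27: full span → s += 27 → s = 36.0000
seg 4 [199.6°–253.9°] uniform, h=19: full span → s += 19 → s = 55.0000
seg 5 [253.9°–315.5°] uniform, h=23: θ=284° here. β=30.1, B=61.6. 23·30.1/61.6 = 11.2386 → s = 66.2386

66.2386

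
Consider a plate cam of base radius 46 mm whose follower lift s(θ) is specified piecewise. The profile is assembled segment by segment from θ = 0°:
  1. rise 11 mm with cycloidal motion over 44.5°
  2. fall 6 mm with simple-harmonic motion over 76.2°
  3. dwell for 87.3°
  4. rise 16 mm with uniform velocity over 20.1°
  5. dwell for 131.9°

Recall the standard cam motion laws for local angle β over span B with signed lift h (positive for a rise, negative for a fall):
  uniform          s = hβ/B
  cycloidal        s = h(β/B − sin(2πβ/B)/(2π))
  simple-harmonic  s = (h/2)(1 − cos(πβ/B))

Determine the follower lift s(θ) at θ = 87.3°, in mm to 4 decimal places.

seg 1 [0°–44.5°] cycloidal, h=11: full span → s += 11 → s = 11.0000
seg 2 [44.5°–120.7°] simple-harmonic, h=-6: θ=87.3° here. β=42.8, B=76.2. -6/2·(1 − cos(π·0.5617)) = -3.5777 → s = 7.4223

7.4223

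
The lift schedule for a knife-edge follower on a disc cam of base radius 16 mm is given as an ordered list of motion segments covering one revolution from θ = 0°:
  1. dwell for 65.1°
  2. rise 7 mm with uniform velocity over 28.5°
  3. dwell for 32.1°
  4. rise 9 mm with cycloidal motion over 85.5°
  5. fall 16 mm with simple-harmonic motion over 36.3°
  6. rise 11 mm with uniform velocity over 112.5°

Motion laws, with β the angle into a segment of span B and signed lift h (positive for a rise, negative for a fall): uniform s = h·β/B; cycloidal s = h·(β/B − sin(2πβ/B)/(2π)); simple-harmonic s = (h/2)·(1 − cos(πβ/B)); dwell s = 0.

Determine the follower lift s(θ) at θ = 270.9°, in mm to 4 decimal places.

seg 1 [0°–65.1°] dwell: s stays 0.0000
seg 2 [65.1°–93.6°] uniform, h=7: full span → s += 7 → s = 7.0000
seg 3 [93.6°–125.7°] dwell: s stays 7.0000
seg 4 [125.7°–211.2°] cycloidal, h=9: full span → s += 9 → s = 16.0000
seg 5 [211.2°–247.5°] simple-harmonic, h=-16: full span → s += -16 → s = 0.0000
seg 6 [247.5°–360°] uniform, h=11: θ=270.9° here. β=23.4, B=112.5. 11·23.4/112.5 = 2.2880 → s = 2.2880

2.2880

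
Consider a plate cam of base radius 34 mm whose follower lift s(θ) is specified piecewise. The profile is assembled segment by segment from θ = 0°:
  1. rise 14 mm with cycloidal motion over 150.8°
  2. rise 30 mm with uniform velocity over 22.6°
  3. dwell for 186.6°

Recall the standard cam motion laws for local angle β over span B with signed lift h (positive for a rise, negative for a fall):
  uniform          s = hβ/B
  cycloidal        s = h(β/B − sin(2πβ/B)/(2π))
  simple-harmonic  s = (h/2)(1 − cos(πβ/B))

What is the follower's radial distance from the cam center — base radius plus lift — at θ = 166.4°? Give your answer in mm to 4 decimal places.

seg 1 [0°–150.8°] cycloidal, h=14: full span → s += 14 → s = 14.0000
seg 2 [150.8°–173.4°] uniform, h=30: θ=166.4° here. β=15.6, B=22.6. 30·15.6/22.6 = 20.7080 → s = 34.7080
radial distance = base radius + s = 34 + 34.7080 = 68.7080

68.7080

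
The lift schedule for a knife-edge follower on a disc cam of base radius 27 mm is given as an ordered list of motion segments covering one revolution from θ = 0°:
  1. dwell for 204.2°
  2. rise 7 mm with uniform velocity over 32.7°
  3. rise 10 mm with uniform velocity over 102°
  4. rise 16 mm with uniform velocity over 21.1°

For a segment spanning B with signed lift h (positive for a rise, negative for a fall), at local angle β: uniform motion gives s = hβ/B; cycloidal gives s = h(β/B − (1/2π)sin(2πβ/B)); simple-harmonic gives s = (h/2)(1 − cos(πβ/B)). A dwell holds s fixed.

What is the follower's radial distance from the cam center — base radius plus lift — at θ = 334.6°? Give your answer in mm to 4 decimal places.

seg 1 [0°–204.2°] dwell: s stays 0.0000
seg 2 [204.2°–236.9°] uniform, h=7: full span → s += 7 → s = 7.0000
seg 3 [236.9°–338.9°] uniform, h=10: θ=334.6° here. β=97.7, B=102. 10·97.7/102 = 9.5784 → s = 16.5784
radial distance = base radius + s = 27 + 16.5784 = 43.5784

43.5784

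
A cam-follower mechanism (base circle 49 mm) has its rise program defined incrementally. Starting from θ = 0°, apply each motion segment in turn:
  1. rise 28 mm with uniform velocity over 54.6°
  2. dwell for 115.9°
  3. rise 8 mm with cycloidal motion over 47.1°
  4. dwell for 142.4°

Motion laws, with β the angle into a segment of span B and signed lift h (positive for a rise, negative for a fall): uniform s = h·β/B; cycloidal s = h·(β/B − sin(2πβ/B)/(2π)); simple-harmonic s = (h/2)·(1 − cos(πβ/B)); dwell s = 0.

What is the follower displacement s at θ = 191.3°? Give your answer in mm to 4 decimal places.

seg 1 [0°–54.6°] uniform, h=28: full span → s += 28 → s = 28.0000
seg 2 [54.6°–170.5°] dwell: s stays 28.0000
seg 3 [170.5°–217.6°] cycloidal, h=8: θ=191.3° here. β=20.8, B=47.1. 8·(0.4416 − sin(2π·0.4416)/(2π)) = 3.0762 → s = 31.0762

31.0762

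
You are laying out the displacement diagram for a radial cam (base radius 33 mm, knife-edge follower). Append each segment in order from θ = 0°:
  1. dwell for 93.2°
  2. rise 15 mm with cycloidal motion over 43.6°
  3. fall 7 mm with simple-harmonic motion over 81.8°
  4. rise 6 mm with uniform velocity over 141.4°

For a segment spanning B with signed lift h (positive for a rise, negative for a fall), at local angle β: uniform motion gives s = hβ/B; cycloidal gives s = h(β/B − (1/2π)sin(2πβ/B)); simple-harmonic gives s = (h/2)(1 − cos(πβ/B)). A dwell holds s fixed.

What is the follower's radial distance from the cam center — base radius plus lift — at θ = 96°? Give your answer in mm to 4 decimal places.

seg 1 [0°–93.2°] dwell: s stays 0.0000
seg 2 [93.2°–136.8°] cycloidal, h=15: θ=96° here. β=2.8, B=43.6. 15·(0.0642 − sin(2π·0.0642)/(2π)) = 0.0259 → s = 0.0259
radial distance = base radius + s = 33 + 0.0259 = 33.0259

33.0259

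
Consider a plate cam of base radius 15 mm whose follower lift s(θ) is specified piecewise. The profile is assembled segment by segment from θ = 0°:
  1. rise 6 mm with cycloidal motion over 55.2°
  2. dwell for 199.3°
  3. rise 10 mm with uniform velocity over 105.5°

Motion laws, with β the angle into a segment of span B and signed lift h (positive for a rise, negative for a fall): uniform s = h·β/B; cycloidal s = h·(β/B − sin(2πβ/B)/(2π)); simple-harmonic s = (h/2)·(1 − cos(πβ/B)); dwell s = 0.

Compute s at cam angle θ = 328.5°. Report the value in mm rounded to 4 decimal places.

seg 1 [0°–55.2°] cycloidal, h=6: full span → s += 6 → s = 6.0000
seg 2 [55.2°–254.5°] dwell: s stays 6.0000
seg 3 [254.5°–360°] uniform, h=10: θ=328.5° here. β=74, B=105.5. 10·74/105.5 = 7.0142 → s = 13.0142

13.0142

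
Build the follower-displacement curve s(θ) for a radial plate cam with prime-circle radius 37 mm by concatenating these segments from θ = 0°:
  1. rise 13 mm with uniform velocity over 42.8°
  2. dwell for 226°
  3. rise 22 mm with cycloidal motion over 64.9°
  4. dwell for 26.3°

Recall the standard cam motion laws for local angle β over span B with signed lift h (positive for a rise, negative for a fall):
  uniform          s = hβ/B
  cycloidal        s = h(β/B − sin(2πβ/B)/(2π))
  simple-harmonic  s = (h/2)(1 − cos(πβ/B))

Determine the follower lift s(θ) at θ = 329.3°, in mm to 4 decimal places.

seg 1 [0°–42.8°] uniform, h=13: full span → s += 13 → s = 13.0000
seg 2 [42.8°–268.8°] dwell: s stays 13.0000
seg 3 [268.8°–333.7°] cycloidal, h=22: θ=329.3° here. β=60.5, B=64.9. 22·(0.9322 − sin(2π·0.9322)/(2π)) = 21.9553 → s = 34.9553

34.9553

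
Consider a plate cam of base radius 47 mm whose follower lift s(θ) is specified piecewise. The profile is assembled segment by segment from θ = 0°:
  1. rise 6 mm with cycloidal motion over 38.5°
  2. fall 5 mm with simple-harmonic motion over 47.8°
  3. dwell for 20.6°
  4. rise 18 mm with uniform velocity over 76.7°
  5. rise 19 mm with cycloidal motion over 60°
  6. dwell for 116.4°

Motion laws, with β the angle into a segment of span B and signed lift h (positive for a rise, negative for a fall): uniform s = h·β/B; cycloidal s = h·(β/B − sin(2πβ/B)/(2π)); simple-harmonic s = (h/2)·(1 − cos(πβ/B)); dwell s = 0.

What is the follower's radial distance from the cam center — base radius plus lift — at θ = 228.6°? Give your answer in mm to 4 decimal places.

seg 1 [0°–38.5°] cycloidal, h=6: full span → s += 6 → s = 6.0000
seg 2 [38.5°–86.3°] simple-harmonic, h=-5: full span → s += -5 → s = 1.0000
seg 3 [86.3°–106.9°] dwell: s stays 1.0000
seg 4 [106.9°–183.6°] uniform, h=18: full span → s += 18 → s = 19.0000
seg 5 [183.6°–243.6°] cycloidal, h=19: θ=228.6° here. β=45, B=60. 19·(0.7500 − sin(2π·0.7500)/(2π)) = 17.2739 → s = 36.2739
radial distance = base radius + s = 47 + 36.2739 = 83.2739

83.2739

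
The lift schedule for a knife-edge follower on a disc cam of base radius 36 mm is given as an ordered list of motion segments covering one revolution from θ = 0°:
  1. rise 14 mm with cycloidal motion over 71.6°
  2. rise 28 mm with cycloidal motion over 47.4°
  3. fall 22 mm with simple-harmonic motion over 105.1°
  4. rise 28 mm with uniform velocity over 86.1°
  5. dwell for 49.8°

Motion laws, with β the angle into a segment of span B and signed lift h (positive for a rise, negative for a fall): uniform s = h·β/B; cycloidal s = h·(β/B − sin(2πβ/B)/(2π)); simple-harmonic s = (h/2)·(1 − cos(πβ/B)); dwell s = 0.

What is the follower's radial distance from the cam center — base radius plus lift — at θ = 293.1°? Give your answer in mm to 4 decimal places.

seg 1 [0°–71.6°] cycloidal, h=14: full span → s += 14 → s = 14.0000
seg 2 [71.6°–119°] cycloidal, h=28: full span → s += 28 → s = 42.0000
seg 3 [119°–224.1°] simple-harmonic, h=-22: full span → s += -22 → s = 20.0000
seg 4 [224.1°–310.2°] uniform, h=28: θ=293.1° here. β=69, B=86.1. 28·69/86.1 = 22.4390 → s = 42.4390
radial distance = base radius + s = 36 + 42.4390 = 78.4390

78.4390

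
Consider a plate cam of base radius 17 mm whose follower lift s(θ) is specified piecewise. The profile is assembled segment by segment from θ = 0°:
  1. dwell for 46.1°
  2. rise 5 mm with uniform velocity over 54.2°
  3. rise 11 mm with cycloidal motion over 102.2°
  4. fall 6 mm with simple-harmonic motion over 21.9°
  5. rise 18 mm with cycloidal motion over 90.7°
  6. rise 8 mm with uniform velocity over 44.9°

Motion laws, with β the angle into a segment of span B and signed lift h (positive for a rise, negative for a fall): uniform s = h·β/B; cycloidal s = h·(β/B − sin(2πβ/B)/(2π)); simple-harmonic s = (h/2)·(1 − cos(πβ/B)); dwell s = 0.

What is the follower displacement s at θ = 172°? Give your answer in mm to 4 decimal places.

seg 1 [0°–46.1°] dwell: s stays 0.0000
seg 2 [46.1°–100.3°] uniform, h=5: full span → s += 5 → s = 5.0000
seg 3 [100.3°–202.5°] cycloidal, h=11: θ=172° here. β=71.7, B=102.2. 11·(0.7016 − sin(2π·0.7016)/(2π)) = 9.3875 → s = 14.3875

14.3875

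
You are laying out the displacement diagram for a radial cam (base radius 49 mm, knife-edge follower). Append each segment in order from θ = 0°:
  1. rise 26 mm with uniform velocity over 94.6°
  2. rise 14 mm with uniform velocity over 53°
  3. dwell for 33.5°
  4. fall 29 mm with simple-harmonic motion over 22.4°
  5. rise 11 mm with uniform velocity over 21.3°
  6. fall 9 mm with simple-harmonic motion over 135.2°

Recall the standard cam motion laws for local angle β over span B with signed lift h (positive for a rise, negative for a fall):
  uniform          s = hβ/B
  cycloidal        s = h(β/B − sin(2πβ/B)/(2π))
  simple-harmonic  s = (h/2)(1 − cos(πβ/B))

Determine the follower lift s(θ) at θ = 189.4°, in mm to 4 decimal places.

seg 1 [0°–94.6°] uniform, h=26: full span → s += 26 → s = 26.0000
seg 2 [94.6°–147.6°] uniform, h=14: full span → s += 14 → s = 40.0000
seg 3 [147.6°–181.1°] dwell: s stays 40.0000
seg 4 [181.1°–203.5°] simple-harmonic, h=-29: θ=189.4° here. β=8.3, B=22.4. -29/2·(1 − cos(π·0.3705)) = -8.7638 → s = 31.2362

31.2362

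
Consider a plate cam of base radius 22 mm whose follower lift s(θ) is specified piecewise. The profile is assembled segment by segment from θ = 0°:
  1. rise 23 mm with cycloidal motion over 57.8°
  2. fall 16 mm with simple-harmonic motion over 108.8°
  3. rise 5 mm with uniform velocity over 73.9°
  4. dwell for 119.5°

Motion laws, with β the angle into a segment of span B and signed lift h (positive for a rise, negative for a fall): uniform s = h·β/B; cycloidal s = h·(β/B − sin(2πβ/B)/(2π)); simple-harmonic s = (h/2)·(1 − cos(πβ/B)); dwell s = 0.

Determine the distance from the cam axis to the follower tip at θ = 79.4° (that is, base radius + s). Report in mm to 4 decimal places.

seg 1 [0°–57.8°] cycloidal, h=23: full span → s += 23 → s = 23.0000
seg 2 [57.8°–166.6°] simple-harmonic, h=-16: θ=79.4° here. β=21.6, B=108.8. -16/2·(1 − cos(π·0.1985)) = -1.5062 → s = 21.4938
radial distance = base radius + s = 22 + 21.4938 = 43.4938

43.4938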